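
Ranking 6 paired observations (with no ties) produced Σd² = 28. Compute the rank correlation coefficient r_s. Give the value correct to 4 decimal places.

0.2000

ρ = 1 − 6Σd² / [n(n²−1)] = 1 − 6×28 / (6×35)
  = 1 − 168/210 = 1 − 0.80000 ≈ 0.2000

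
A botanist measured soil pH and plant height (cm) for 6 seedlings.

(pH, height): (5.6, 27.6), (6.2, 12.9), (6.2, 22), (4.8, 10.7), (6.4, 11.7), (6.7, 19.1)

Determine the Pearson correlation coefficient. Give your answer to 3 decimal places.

n = 6, Σx = 35.9, Σy = 104, Σx² = 217.13, Σy² = 2028.36, Σxy = 625.15
nΣxy − ΣxΣy = 3750.9 − 3733.6 = 17.3
nΣx² − (Σx)² = 1302.78 − 1288.81 = 13.97; nΣy² − (Σy)² = 12170.16 − 10816 = 1354.16
r = 17.3 / √(13.97 × 1354.16) = 17.3 / 137.5413 ≈ 0.126

0.126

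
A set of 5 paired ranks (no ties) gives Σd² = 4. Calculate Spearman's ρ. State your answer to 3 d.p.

0.800

ρ = 1 − 6Σd² / [n(n²−1)] = 1 − 6×4 / (5×24)
  = 1 − 24/120 = 1 − 0.2000 ≈ 0.800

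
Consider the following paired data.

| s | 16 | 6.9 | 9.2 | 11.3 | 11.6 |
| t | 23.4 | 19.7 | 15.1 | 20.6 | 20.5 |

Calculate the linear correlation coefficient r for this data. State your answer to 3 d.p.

n = 5, Σs = 55, Σt = 99.3, Σs² = 650.5, Σt² = 2008.27, Σst = 1119.83
nΣst − ΣsΣt = 5599.15 − 5461.5 = 137.65
nΣs² − (Σs)² = 3252.5 − 3025 = 227.5; nΣt² − (Σt)² = 10041.35 − 9860.49 = 180.86
r = 137.65 / √(227.5 × 180.86) = 137.65 / 202.8439 ≈ 0.679

0.679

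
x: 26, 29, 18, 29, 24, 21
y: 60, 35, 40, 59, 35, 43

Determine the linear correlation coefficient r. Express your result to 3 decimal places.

n = 6, Σx = 147, Σy = 272, Σx² = 3699, Σy² = 12980, Σxy = 6749
nΣxy − ΣxΣy = 40494 − 39984 = 510
nΣx² − (Σx)² = 22194 − 21609 = 585; nΣy² − (Σy)² = 77880 − 73984 = 3896
r = 510 / √(585 × 3896) = 510 / 1509.6887 ≈ 0.338

0.338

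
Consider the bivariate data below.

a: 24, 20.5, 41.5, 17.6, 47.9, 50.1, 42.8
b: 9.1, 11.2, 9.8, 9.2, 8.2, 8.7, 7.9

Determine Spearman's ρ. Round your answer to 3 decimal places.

Rank a: 3, 2, 4, 1, 6, 7, 5
Rank b: 4, 7, 6, 5, 2, 3, 1
d = rank(a) − rank(b): -1, -5, -2, -4, 4, 4, 4; Σd² = 94
ρ = 1 − 6Σd² / [n(n²−1)] = 1 − 6×94 / (7×48) = 1 − 564/336 ≈ -0.679

-0.679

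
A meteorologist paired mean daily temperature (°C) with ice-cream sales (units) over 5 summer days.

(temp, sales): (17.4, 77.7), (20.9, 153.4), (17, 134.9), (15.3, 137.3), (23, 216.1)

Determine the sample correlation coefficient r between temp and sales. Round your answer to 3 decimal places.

0.731

n = 5, Σx = 93.6, Σy = 719.4, Σx² = 1791.66, Σy² = 113317.36, Σxy = 13922.33
nΣxy − ΣxΣy = 69611.65 − 67335.84 = 2275.81
nΣx² − (Σx)² = 8958.3 − 8760.96 = 197.34; nΣy² − (Σy)² = 566586.8 − 517536.36 = 49050.44
r = 2275.81 / √(197.34 × 49050.44) = 2275.81 / 3111.2078 ≈ 0.731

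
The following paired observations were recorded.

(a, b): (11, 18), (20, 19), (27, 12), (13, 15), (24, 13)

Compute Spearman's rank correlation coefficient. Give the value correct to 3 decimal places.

Rank a: 1, 3, 5, 2, 4
Rank b: 4, 5, 1, 3, 2
d = rank(a) − rank(b): -3, -2, 4, -1, 2; Σd² = 34
ρ = 1 − 6Σd² / [n(n²−1)] = 1 − 6×34 / (5×24) = 1 − 204/120 ≈ -0.700

-0.700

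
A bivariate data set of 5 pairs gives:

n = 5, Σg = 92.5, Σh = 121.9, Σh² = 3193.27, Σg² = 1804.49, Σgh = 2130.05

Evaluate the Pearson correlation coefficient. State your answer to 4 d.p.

r = (nΣgh − ΣgΣh) / √[(nΣg² − (Σg)²)(nΣh² − (Σh)²)]
Numerator: 5×2130.05 − 92.5×121.9 = -625.5
Denominator: √[(9022.45 − 8556.25)(15966.35 − 14859.61)] = √[466.2 × 1106.74] = 718.3051
r = -625.5 / 718.3051 ≈ -0.8708

-0.8708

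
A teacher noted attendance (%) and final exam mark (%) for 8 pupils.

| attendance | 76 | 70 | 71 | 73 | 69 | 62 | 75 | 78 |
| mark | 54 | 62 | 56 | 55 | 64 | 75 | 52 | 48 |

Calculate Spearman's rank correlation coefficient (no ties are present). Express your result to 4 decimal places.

-0.9762

Rank attendance: 7, 3, 4, 5, 2, 1, 6, 8
Rank mark: 3, 6, 5, 4, 7, 8, 2, 1
d = rank(attendance) − rank(mark): 4, -3, -1, 1, -5, -7, 4, 7; Σd² = 166
ρ = 1 − 6Σd² / [n(n²−1)] = 1 − 6×166 / (8×63) = 1 − 996/504 ≈ -0.9762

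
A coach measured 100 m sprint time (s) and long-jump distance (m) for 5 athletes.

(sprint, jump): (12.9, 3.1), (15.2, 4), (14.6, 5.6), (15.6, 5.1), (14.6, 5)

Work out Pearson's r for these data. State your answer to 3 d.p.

0.651

n = 5, Σx = 72.9, Σy = 22.8, Σx² = 1067.13, Σy² = 107.98, Σxy = 335.11
nΣxy − ΣxΣy = 1675.55 − 1662.12 = 13.43
nΣx² − (Σx)² = 5335.65 − 5314.41 = 21.24; nΣy² − (Σy)² = 539.9 − 519.84 = 20.06
r = 13.43 / √(21.24 × 20.06) = 13.43 / 20.6416 ≈ 0.651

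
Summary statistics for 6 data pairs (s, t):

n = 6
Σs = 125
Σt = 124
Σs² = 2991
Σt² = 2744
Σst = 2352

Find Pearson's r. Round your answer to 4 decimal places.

-0.8734

r = (nΣst − ΣsΣt) / √[(nΣs² − (Σs)²)(nΣt² − (Σt)²)]
Numerator: 6×2352 − 125×124 = -1388
Denominator: √[(17946 − 15625)(16464 − 15376)] = √[2321 × 1088] = 1589.1029
r = -1388 / 1589.1029 ≈ -0.8734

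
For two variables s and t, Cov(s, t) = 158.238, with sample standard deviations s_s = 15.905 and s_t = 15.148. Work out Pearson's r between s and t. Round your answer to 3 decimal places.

0.657

r = Cov(s,t) / (s_s · s_t) = 158.238 / (15.905 × 15.148)
  = 158.238 / 240.9289 ≈ 0.657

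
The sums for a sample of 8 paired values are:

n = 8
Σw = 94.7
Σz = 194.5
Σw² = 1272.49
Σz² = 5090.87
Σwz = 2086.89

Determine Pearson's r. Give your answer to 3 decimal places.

r = (nΣwz − ΣwΣz) / √[(nΣw² − (Σw)²)(nΣz² − (Σz)²)]
Numerator: 8×2086.89 − 94.7×194.5 = -1724.03
Denominator: √[(10179.92 − 8968.09)(40726.96 − 37830.25)] = √[1211.83 × 2896.71] = 1873.5848
r = -1724.03 / 1873.5848 ≈ -0.920

-0.920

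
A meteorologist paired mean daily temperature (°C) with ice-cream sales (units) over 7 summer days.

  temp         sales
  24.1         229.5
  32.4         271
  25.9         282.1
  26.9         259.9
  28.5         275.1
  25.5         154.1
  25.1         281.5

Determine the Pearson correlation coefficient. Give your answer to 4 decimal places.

0.3337

n = 7, Σx = 188.4, Σy = 1753.2, Σx² = 5117.5, Σy² = 451908.74, Σxy = 47444.6
nΣxy − ΣxΣy = 332112.2 − 330302.88 = 1809.32
nΣx² − (Σx)² = 35822.5 − 35494.56 = 327.94; nΣy² − (Σy)² = 3163361.18 − 3073710.24 = 89650.94
r = 1809.32 / √(327.94 × 89650.94) = 1809.32 / 5422.1886 ≈ 0.3337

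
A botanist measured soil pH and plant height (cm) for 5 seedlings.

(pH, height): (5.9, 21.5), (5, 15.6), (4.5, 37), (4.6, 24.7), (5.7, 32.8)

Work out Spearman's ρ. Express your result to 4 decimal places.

-0.5000

Rank pH: 5, 3, 1, 2, 4
Rank height: 2, 1, 5, 3, 4
d = rank(pH) − rank(height): 3, 2, -4, -1, 0; Σd² = 30
ρ = 1 − 6Σd² / [n(n²−1)] = 1 − 6×30 / (5×24) = 1 − 180/120 ≈ -0.5000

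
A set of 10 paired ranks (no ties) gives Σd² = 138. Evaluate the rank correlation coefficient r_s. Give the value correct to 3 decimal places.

0.164

ρ = 1 − 6Σd² / [n(n²−1)] = 1 − 6×138 / (10×99)
  = 1 − 828/990 = 1 − 0.8364 ≈ 0.164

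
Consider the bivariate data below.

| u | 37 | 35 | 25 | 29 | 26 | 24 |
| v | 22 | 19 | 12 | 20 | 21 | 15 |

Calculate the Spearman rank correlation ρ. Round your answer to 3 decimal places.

0.714

Rank u: 6, 5, 2, 4, 3, 1
Rank v: 6, 3, 1, 4, 5, 2
d = rank(u) − rank(v): 0, 2, 1, 0, -2, -1; Σd² = 10
ρ = 1 − 6Σd² / [n(n²−1)] = 1 − 6×10 / (6×35) = 1 − 60/210 ≈ 0.714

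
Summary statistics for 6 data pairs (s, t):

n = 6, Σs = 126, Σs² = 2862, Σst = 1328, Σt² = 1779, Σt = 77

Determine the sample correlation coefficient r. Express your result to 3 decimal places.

-0.699

r = (nΣst − ΣsΣt) / √[(nΣs² − (Σs)²)(nΣt² − (Σt)²)]
Numerator: 6×1328 − 126×77 = -1734
Denominator: √[(17172 − 15876)(10674 − 5929)] = √[1296 × 4745] = 2479.8226
r = -1734 / 2479.8226 ≈ -0.699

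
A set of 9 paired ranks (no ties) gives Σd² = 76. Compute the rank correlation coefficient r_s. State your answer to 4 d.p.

ρ = 1 − 6Σd² / [n(n²−1)] = 1 − 6×76 / (9×80)
  = 1 − 456/720 = 1 − 0.63333 ≈ 0.3667

0.3667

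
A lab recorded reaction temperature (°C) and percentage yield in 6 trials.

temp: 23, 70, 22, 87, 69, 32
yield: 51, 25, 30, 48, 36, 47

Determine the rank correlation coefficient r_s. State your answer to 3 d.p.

-0.029

Rank temp: 2, 5, 1, 6, 4, 3
Rank yield: 6, 1, 2, 5, 3, 4
d = rank(temp) − rank(yield): -4, 4, -1, 1, 1, -1; Σd² = 36
ρ = 1 − 6Σd² / [n(n²−1)] = 1 − 6×36 / (6×35) = 1 − 216/210 ≈ -0.029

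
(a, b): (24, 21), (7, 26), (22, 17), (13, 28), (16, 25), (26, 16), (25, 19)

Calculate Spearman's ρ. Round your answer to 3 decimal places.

Rank a: 5, 1, 4, 2, 3, 7, 6
Rank b: 4, 6, 2, 7, 5, 1, 3
d = rank(a) − rank(b): 1, -5, 2, -5, -2, 6, 3; Σd² = 104
ρ = 1 − 6Σd² / [n(n²−1)] = 1 − 6×104 / (7×48) = 1 − 624/336 ≈ -0.857

-0.857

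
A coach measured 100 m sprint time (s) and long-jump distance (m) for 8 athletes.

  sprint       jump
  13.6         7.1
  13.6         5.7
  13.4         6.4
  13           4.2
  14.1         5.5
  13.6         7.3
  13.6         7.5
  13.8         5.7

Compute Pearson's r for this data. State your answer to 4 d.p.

0.2884

n = 8, Σx = 108.7, Σy = 49.4, Σx² = 1477.65, Σy² = 313.78, Σxy = 671.93
nΣxy − ΣxΣy = 5375.44 − 5369.78 = 5.66
nΣx² − (Σx)² = 11821.2 − 11815.69 = 5.51; nΣy² − (Σy)² = 2510.24 − 2440.36 = 69.88
r = 5.66 / √(5.51 × 69.88) = 5.66 / 19.6224 ≈ 0.2884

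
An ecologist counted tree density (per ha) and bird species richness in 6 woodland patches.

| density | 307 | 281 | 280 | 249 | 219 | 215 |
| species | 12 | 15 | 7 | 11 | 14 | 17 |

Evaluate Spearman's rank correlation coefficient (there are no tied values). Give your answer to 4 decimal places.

-0.3714

Rank density: 6, 5, 4, 3, 2, 1
Rank species: 3, 5, 1, 2, 4, 6
d = rank(density) − rank(species): 3, 0, 3, 1, -2, -5; Σd² = 48
ρ = 1 − 6Σd² / [n(n²−1)] = 1 − 6×48 / (6×35) = 1 − 288/210 ≈ -0.3714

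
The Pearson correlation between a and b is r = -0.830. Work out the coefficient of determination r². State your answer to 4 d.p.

0.6889

r² = (-0.830)² = 0.6889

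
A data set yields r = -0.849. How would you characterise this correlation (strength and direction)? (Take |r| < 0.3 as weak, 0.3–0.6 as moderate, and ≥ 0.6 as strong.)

r = -0.849 < 0 so the relationship is negative.
|r| = 0.849, which falls in the strong range.

strong negative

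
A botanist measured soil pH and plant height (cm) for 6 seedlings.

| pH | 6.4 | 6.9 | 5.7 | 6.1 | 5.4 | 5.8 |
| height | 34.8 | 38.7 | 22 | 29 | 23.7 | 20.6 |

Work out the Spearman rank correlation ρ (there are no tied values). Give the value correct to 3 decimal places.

0.771

Rank pH: 5, 6, 2, 4, 1, 3
Rank height: 5, 6, 2, 4, 3, 1
d = rank(pH) − rank(height): 0, 0, 0, 0, -2, 2; Σd² = 8
ρ = 1 − 6Σd² / [n(n²−1)] = 1 − 6×8 / (6×35) = 1 − 48/210 ≈ 0.771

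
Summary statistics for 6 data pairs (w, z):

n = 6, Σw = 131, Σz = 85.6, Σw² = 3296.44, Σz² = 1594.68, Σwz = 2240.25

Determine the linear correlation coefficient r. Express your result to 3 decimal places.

0.920

r = (nΣwz − ΣwΣz) / √[(nΣw² − (Σw)²)(nΣz² − (Σz)²)]
Numerator: 6×2240.25 − 131×85.6 = 2227.9
Denominator: √[(19778.64 − 17161)(9568.08 − 7327.36)] = √[2617.64 × 2240.72] = 2421.8584
r = 2227.9 / 2421.8584 ≈ 0.920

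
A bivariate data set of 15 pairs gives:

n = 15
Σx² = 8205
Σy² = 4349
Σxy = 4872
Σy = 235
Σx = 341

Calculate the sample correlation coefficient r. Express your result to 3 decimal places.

-0.855

r = (nΣxy − ΣxΣy) / √[(nΣx² − (Σx)²)(nΣy² − (Σy)²)]
Numerator: 15×4872 − 341×235 = -7055
Denominator: √[(123075 − 116281)(65235 − 55225)] = √[6794 × 10010] = 8246.6927
r = -7055 / 8246.6927 ≈ -0.855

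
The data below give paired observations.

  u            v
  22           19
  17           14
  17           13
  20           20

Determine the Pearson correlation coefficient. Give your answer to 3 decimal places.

0.891

n = 4, Σu = 76, Σv = 66, Σu² = 1462, Σv² = 1126, Σuv = 1277
nΣuv − ΣuΣv = 5108 − 5016 = 92
nΣu² − (Σu)² = 5848 − 5776 = 72; nΣv² − (Σv)² = 4504 − 4356 = 148
r = 92 / √(72 × 148) = 92 / 103.2279 ≈ 0.891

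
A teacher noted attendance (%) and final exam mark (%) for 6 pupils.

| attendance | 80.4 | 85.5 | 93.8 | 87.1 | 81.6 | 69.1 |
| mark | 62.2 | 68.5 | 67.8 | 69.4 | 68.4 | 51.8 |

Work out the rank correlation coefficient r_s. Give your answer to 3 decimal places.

0.657

Rank attendance: 2, 4, 6, 5, 3, 1
Rank mark: 2, 5, 3, 6, 4, 1
d = rank(attendance) − rank(mark): 0, -1, 3, -1, -1, 0; Σd² = 12
ρ = 1 − 6Σd² / [n(n²−1)] = 1 − 6×12 / (6×35) = 1 − 72/210 ≈ 0.657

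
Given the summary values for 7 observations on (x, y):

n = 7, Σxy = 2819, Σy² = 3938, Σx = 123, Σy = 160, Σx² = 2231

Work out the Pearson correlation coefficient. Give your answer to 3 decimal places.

0.054

r = (nΣxy − ΣxΣy) / √[(nΣx² − (Σx)²)(nΣy² − (Σy)²)]
Numerator: 7×2819 − 123×160 = 53
Denominator: √[(15617 − 15129)(27566 − 25600)] = √[488 × 1966] = 979.4937
r = 53 / 979.4937 ≈ 0.054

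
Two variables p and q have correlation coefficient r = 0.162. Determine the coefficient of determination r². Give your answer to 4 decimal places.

r² = (0.162)² = 0.0262

0.0262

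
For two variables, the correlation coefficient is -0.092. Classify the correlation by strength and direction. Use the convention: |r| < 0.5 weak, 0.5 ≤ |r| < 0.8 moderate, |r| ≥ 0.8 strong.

r = -0.092 < 0 so the relationship is negative.
|r| = 0.092, which falls in the weak range.

weak negative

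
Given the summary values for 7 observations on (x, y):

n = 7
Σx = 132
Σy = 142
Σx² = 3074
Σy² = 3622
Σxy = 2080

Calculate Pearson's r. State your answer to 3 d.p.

r = (nΣxy − ΣxΣy) / √[(nΣx² − (Σx)²)(nΣy² − (Σy)²)]
Numerator: 7×2080 − 132×142 = -4184
Denominator: √[(21518 − 17424)(25354 − 20164)] = √[4094 × 5190] = 4609.5401
r = -4184 / 4609.5401 ≈ -0.908

-0.908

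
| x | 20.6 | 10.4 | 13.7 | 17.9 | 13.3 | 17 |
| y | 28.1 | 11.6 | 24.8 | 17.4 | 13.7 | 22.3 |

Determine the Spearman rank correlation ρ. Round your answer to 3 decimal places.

0.771

Rank x: 6, 1, 3, 5, 2, 4
Rank y: 6, 1, 5, 3, 2, 4
d = rank(x) − rank(y): 0, 0, -2, 2, 0, 0; Σd² = 8
ρ = 1 − 6Σd² / [n(n²−1)] = 1 − 6×8 / (6×35) = 1 − 48/210 ≈ 0.771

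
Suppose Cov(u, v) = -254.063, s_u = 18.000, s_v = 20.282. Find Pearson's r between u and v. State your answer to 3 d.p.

r = Cov(u,v) / (s_u · s_v) = -254.063 / (18.000 × 20.282)
  = -254.063 / 365.0760 ≈ -0.696

-0.696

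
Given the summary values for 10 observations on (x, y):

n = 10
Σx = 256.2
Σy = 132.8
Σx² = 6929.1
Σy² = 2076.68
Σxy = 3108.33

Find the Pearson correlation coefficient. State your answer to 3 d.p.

-0.869

r = (nΣxy − ΣxΣy) / √[(nΣx² − (Σx)²)(nΣy² − (Σy)²)]
Numerator: 10×3108.33 − 256.2×132.8 = -2940.06
Denominator: √[(69291 − 65638.44)(20766.8 − 17635.84)] = √[3652.56 × 3130.96] = 3381.7184
r = -2940.06 / 3381.7184 ≈ -0.869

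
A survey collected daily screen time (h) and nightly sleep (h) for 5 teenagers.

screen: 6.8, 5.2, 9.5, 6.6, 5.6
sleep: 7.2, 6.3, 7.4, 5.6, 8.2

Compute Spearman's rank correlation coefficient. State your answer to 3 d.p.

Rank screen: 4, 1, 5, 3, 2
Rank sleep: 3, 2, 4, 1, 5
d = rank(screen) − rank(sleep): 1, -1, 1, 2, -3; Σd² = 16
ρ = 1 − 6Σd² / [n(n²−1)] = 1 − 6×16 / (5×24) = 1 − 96/120 ≈ 0.200

0.200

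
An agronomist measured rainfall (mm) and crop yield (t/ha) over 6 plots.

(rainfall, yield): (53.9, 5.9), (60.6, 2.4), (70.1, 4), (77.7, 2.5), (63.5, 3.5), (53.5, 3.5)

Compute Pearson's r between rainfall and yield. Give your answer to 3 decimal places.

-0.508

n = 6, Σx = 379.3, Σy = 21.8, Σx² = 24423.37, Σy² = 87.32, Σxy = 1347.6
nΣxy − ΣxΣy = 8085.6 − 8268.74 = -183.14
nΣx² − (Σx)² = 146540.22 − 143868.49 = 2671.73; nΣy² − (Σy)² = 523.92 − 475.24 = 48.68
r = -183.14 / √(2671.73 × 48.68) = -183.14 / 360.6381 ≈ -0.508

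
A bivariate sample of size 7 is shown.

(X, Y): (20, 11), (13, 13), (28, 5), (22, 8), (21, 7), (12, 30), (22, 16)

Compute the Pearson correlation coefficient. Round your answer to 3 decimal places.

-0.747

n = 7, ΣX = 138, ΣY = 90, ΣX² = 2906, ΣY² = 1584, ΣXY = 1564
nΣXY − ΣXΣY = 10948 − 12420 = -1472
nΣX² − (ΣX)² = 20342 − 19044 = 1298; nΣY² − (ΣY)² = 11088 − 8100 = 2988
r = -1472 / √(1298 × 2988) = -1472 / 1969.3715 ≈ -0.747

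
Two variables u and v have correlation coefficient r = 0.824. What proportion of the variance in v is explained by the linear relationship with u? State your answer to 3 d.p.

0.679

r² = (0.824)² = 0.679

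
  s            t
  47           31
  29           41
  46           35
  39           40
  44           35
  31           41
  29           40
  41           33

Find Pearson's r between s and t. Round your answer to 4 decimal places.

-0.8660

n = 8, Σs = 306, Σt = 296, Σs² = 12106, Σt² = 11062, Σst = 11140
nΣst − ΣsΣt = 89120 − 90576 = -1456
nΣs² − (Σs)² = 96848 − 93636 = 3212; nΣt² − (Σt)² = 88496 − 87616 = 880
r = -1456 / √(3212 × 880) = -1456 / 1681.2376 ≈ -0.8660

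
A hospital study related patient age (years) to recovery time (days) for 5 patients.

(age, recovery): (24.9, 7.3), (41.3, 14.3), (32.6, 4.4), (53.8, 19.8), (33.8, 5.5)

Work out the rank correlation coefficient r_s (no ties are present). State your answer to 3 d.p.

Rank age: 1, 4, 2, 5, 3
Rank recovery: 3, 4, 1, 5, 2
d = rank(age) − rank(recovery): -2, 0, 1, 0, 1; Σd² = 6
ρ = 1 − 6Σd² / [n(n²−1)] = 1 − 6×6 / (5×24) = 1 − 36/120 ≈ 0.700

0.700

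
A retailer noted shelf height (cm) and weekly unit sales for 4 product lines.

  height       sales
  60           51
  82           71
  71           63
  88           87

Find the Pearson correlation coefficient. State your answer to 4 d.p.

n = 4, Σx = 301, Σy = 272, Σx² = 23109, Σy² = 19180, Σxy = 21011
nΣxy − ΣxΣy = 84044 − 81872 = 2172
nΣx² − (Σx)² = 92436 − 90601 = 1835; nΣy² − (Σy)² = 76720 − 73984 = 2736
r = 2172 / √(1835 × 2736) = 2172 / 2240.6606 ≈ 0.9694

0.9694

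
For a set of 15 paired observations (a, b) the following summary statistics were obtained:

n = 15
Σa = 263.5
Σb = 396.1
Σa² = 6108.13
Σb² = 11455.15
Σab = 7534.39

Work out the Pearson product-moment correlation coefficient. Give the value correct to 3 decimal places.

0.475

r = (nΣab − ΣaΣb) / √[(nΣa² − (Σa)²)(nΣb² − (Σb)²)]
Numerator: 15×7534.39 − 263.5×396.1 = 8643.5
Denominator: √[(91621.95 − 69432.25)(171827.25 − 156895.21)] = √[22189.7 × 14932.04] = 18202.6780
r = 8643.5 / 18202.6780 ≈ 0.475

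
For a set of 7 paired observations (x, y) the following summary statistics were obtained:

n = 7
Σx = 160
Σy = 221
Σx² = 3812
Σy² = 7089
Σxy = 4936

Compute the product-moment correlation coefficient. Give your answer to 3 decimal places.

r = (nΣxy − ΣxΣy) / √[(nΣx² − (Σx)²)(nΣy² − (Σy)²)]
Numerator: 7×4936 − 160×221 = -808
Denominator: √[(26684 − 25600)(49623 − 48841)] = √[1084 × 782] = 920.6997
r = -808 / 920.6997 ≈ -0.878

-0.878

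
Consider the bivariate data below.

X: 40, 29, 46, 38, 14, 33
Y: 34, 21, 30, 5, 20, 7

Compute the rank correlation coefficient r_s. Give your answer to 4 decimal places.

Rank X: 5, 2, 6, 4, 1, 3
Rank Y: 6, 4, 5, 1, 3, 2
d = rank(X) − rank(Y): -1, -2, 1, 3, -2, 1; Σd² = 20
ρ = 1 − 6Σd² / [n(n²−1)] = 1 − 6×20 / (6×35) = 1 − 120/210 ≈ 0.4286

0.4286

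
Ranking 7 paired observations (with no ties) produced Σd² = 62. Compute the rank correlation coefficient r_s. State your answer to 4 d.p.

ρ = 1 − 6Σd² / [n(n²−1)] = 1 − 6×62 / (7×48)
  = 1 − 372/336 = 1 − 1.10714 ≈ -0.1071

-0.1071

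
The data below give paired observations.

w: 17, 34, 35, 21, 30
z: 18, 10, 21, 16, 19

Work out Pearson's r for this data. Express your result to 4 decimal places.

-0.1082

n = 5, Σw = 137, Σz = 84, Σw² = 4011, Σz² = 1482, Σwz = 2287
nΣwz − ΣwΣz = 11435 − 11508 = -73
nΣw² − (Σw)² = 20055 − 18769 = 1286; nΣz² − (Σz)² = 7410 − 7056 = 354
r = -73 / √(1286 × 354) = -73 / 674.7177 ≈ -0.1082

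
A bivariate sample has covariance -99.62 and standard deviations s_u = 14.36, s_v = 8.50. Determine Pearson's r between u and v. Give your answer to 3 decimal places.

-0.816

r = Cov(u,v) / (s_u · s_v) = -99.62 / (14.36 × 8.50)
  = -99.62 / 122.0600 ≈ -0.816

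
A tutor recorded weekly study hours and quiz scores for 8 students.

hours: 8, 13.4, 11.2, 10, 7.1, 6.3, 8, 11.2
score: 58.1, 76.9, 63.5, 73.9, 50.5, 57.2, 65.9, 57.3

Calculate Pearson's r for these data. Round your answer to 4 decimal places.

0.6657

n = 8, Σx = 75.2, Σy = 503.3, Σx² = 748.54, Σy² = 32230.87, Σxy = 4833.33
nΣxy − ΣxΣy = 38666.64 − 37848.16 = 818.48
nΣx² − (Σx)² = 5988.32 − 5655.04 = 333.28; nΣy² − (Σy)² = 257846.96 − 253310.89 = 4536.07
r = 818.48 / √(333.28 × 4536.07) = 818.48 / 1229.5452 ≈ 0.6657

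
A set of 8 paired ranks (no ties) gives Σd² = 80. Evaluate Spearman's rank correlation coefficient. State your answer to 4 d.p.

ρ = 1 − 6Σd² / [n(n²−1)] = 1 − 6×80 / (8×63)
  = 1 − 480/504 = 1 − 0.95238 ≈ 0.0476

0.0476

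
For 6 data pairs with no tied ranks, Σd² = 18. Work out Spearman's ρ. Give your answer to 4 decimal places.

ρ = 1 − 6Σd² / [n(n²−1)] = 1 − 6×18 / (6×35)
  = 1 − 108/210 = 1 − 0.51429 ≈ 0.4857

0.4857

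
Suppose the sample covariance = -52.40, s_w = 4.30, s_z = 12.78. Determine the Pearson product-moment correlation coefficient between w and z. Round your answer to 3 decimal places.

r = Cov(w,z) / (s_w · s_z) = -52.40 / (4.30 × 12.78)
  = -52.40 / 54.9540 ≈ -0.954

-0.954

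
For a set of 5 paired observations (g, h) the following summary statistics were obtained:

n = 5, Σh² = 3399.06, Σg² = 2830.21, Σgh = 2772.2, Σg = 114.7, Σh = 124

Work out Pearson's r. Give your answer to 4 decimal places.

r = (nΣgh − ΣgΣh) / √[(nΣg² − (Σg)²)(nΣh² − (Σh)²)]
Numerator: 5×2772.2 − 114.7×124 = -361.8
Denominator: √[(14151.05 − 13156.09)(16995.3 − 15376)] = √[994.96 × 1619.3] = 1269.3064
r = -361.8 / 1269.3064 ≈ -0.2850

-0.2850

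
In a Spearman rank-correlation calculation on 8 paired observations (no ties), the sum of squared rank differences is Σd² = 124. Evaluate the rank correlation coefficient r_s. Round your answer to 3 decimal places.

ρ = 1 − 6Σd² / [n(n²−1)] = 1 − 6×124 / (8×63)
  = 1 − 744/504 = 1 − 1.4762 ≈ -0.476

-0.476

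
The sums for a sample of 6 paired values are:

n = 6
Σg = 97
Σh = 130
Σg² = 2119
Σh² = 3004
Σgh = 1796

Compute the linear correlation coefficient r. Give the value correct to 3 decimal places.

-0.952

r = (nΣgh − ΣgΣh) / √[(nΣg² − (Σg)²)(nΣh² − (Σh)²)]
Numerator: 6×1796 − 97×130 = -1834
Denominator: √[(12714 − 9409)(18024 − 16900)] = √[3305 × 1124] = 1927.3868
r = -1834 / 1927.3868 ≈ -0.952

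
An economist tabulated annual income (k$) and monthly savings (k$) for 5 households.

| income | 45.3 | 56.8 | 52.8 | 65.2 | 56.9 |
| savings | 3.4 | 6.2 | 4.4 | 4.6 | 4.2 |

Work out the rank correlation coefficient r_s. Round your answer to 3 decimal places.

0.500

Rank income: 1, 3, 2, 5, 4
Rank savings: 1, 5, 3, 4, 2
d = rank(income) − rank(savings): 0, -2, -1, 1, 2; Σd² = 10
ρ = 1 − 6Σd² / [n(n²−1)] = 1 − 6×10 / (5×24) = 1 − 60/120 ≈ 0.500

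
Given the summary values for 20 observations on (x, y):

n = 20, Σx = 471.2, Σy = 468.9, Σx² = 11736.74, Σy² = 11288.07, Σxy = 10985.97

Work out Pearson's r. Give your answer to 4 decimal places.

r = (nΣxy − ΣxΣy) / √[(nΣx² − (Σx)²)(nΣy² − (Σy)²)]
Numerator: 20×10985.97 − 471.2×468.9 = -1226.28
Denominator: √[(234734.8 − 222029.44)(225761.4 − 219867.21)] = √[12705.36 × 5894.19] = 8653.7741
r = -1226.28 / 8653.7741 ≈ -0.1417

-0.1417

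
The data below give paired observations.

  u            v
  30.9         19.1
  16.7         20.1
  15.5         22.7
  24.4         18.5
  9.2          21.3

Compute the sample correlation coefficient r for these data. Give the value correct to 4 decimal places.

n = 5, Σu = 96.7, Σv = 101.7, Σu² = 2153.95, Σv² = 2080.05, Σuv = 1925.07
nΣuv − ΣuΣv = 9625.35 − 9834.39 = -209.04
nΣu² − (Σu)² = 10769.75 − 9350.89 = 1418.86; nΣv² − (Σv)² = 10400.25 − 10342.89 = 57.36
r = -209.04 / √(1418.86 × 57.36) = -209.04 / 285.2820 ≈ -0.7327

-0.7327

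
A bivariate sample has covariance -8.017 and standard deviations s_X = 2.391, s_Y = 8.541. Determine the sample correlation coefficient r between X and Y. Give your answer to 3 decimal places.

-0.393

r = Cov(X,Y) / (s_X · s_Y) = -8.017 / (2.391 × 8.541)
  = -8.017 / 20.4215 ≈ -0.393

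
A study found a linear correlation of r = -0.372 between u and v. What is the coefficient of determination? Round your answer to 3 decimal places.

r² = (-0.372)² = 0.138

0.138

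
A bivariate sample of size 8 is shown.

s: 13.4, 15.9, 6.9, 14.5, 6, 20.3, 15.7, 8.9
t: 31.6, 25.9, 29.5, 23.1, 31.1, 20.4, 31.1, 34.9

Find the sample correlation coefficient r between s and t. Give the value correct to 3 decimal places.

n = 8, Σs = 101.6, Σt = 227.6, Σs² = 1464.02, Σt² = 6641.82, Σst = 2773.35
nΣst − ΣsΣt = 22186.8 − 23124.16 = -937.36
nΣs² − (Σs)² = 11712.16 − 10322.56 = 1389.6; nΣt² − (Σt)² = 53134.56 − 51801.76 = 1332.8
r = -937.36 / √(1389.6 × 1332.8) = -937.36 / 1360.9037 ≈ -0.689

-0.689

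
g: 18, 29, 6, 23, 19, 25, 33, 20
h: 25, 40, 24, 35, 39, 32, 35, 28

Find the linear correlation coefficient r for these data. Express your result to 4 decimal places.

0.6795

n = 8, Σg = 173, Σh = 258, Σg² = 4205, Σh² = 8580, Σgh = 5815
nΣgh − ΣgΣh = 46520 − 44634 = 1886
nΣg² − (Σg)² = 33640 − 29929 = 3711; nΣh² − (Σh)² = 68640 − 66564 = 2076
r = 1886 / √(3711 × 2076) = 1886 / 2775.6145 ≈ 0.6795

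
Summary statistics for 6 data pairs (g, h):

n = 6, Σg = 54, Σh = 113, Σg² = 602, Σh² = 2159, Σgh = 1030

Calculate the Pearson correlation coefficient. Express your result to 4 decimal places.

r = (nΣgh − ΣgΣh) / √[(nΣg² − (Σg)²)(nΣh² − (Σh)²)]
Numerator: 6×1030 − 54×113 = 78
Denominator: √[(3612 − 2916)(12954 − 12769)] = √[696 × 185] = 358.8314
r = 78 / 358.8314 ≈ 0.2174

0.2174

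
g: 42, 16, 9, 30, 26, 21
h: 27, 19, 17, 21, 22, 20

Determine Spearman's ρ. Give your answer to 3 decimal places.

Rank g: 6, 2, 1, 5, 4, 3
Rank h: 6, 2, 1, 4, 5, 3
d = rank(g) − rank(h): 0, 0, 0, 1, -1, 0; Σd² = 2
ρ = 1 − 6Σd² / [n(n²−1)] = 1 − 6×2 / (6×35) = 1 − 12/210 ≈ 0.943

0.943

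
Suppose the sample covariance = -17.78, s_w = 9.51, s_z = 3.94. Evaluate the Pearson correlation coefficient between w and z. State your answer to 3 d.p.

-0.475

r = Cov(w,z) / (s_w · s_z) = -17.78 / (9.51 × 3.94)
  = -17.78 / 37.4694 ≈ -0.475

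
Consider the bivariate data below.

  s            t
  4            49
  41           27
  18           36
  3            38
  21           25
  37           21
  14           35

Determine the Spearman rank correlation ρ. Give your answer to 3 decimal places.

Rank s: 2, 7, 4, 1, 5, 6, 3
Rank t: 7, 3, 5, 6, 2, 1, 4
d = rank(s) − rank(t): -5, 4, -1, -5, 3, 5, -1; Σd² = 102
ρ = 1 − 6Σd² / [n(n²−1)] = 1 − 6×102 / (7×48) = 1 − 612/336 ≈ -0.821

-0.821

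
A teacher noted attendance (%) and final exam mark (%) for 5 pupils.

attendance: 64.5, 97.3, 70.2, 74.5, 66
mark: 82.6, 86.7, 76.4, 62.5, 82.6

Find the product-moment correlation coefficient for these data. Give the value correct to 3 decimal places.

0.237

n = 5, Σx = 372.5, Σy = 390.8, Σx² = 28461.83, Σy² = 30905.62, Σxy = 29234.74
nΣxy − ΣxΣy = 146173.7 − 145573 = 600.7
nΣx² − (Σx)² = 142309.15 − 138756.25 = 3552.9; nΣy² − (Σy)² = 154528.1 − 152724.64 = 1803.46
r = 600.7 / √(3552.9 × 1803.46) = 600.7 / 2531.3066 ≈ 0.237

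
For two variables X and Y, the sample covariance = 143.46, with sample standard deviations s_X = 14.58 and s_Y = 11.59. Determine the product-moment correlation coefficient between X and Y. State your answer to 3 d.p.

r = Cov(X,Y) / (s_X · s_Y) = 143.46 / (14.58 × 11.59)
  = 143.46 / 168.9822 ≈ 0.849

0.849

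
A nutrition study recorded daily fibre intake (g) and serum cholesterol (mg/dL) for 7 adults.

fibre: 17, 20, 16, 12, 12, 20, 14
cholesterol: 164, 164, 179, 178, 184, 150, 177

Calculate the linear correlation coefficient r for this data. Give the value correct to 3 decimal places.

-0.869

n = 7, Σx = 111, Σy = 1196, Σx² = 1829, Σy² = 205202, Σxy = 18754
nΣxy − ΣxΣy = 131278 − 132756 = -1478
nΣx² − (Σx)² = 12803 − 12321 = 482; nΣy² − (Σy)² = 1436414 − 1430416 = 5998
r = -1478 / √(482 × 5998) = -1478 / 1700.3047 ≈ -0.869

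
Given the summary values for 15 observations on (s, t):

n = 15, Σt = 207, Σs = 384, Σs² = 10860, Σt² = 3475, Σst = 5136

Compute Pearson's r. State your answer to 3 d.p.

r = (nΣst − ΣsΣt) / √[(nΣs² − (Σs)²)(nΣt² − (Σt)²)]
Numerator: 15×5136 − 384×207 = -2448
Denominator: √[(162900 − 147456)(52125 − 42849)] = √[15444 × 9276] = 11969.0661
r = -2448 / 11969.0661 ≈ -0.205

-0.205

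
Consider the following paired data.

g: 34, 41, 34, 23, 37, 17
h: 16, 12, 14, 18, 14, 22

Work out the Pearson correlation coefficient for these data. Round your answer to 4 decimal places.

-0.9707

n = 6, Σg = 186, Σh = 96, Σg² = 6180, Σh² = 1600, Σgh = 2818
nΣgh − ΣgΣh = 16908 − 17856 = -948
nΣg² − (Σg)² = 37080 − 34596 = 2484; nΣh² − (Σh)² = 9600 − 9216 = 384
r = -948 / √(2484 × 384) = -948 / 976.6555 ≈ -0.9707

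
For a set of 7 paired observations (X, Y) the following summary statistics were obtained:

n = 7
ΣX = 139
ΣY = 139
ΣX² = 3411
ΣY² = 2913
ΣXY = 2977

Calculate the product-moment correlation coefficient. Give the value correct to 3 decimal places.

r = (nΣXY − ΣXΣY) / √[(nΣX² − (ΣX)²)(nΣY² − (ΣY)²)]
Numerator: 7×2977 − 139×139 = 1518
Denominator: √[(23877 − 19321)(20391 − 19321)] = √[4556 × 1070] = 2207.9221
r = 1518 / 2207.9221 ≈ 0.688

0.688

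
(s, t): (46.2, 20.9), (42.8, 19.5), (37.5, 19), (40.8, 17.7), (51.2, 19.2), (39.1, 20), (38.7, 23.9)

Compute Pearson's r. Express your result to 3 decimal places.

-0.168

n = 7, Σs = 296.3, Σt = 140.2, Σs² = 12685.11, Σt² = 2831.2, Σst = 5924.81
nΣst − ΣsΣt = 41473.67 − 41541.26 = -67.59
nΣs² − (Σs)² = 88795.77 − 87793.69 = 1002.08; nΣt² − (Σt)² = 19818.4 − 19656.04 = 162.36
r = -67.59 / √(1002.08 × 162.36) = -67.59 / 403.3580 ≈ -0.168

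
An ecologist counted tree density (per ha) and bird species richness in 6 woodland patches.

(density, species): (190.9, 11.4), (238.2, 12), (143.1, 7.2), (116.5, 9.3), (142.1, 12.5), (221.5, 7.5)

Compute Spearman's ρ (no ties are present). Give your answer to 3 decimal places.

0.029

Rank density: 4, 6, 3, 1, 2, 5
Rank species: 4, 5, 1, 3, 6, 2
d = rank(density) − rank(species): 0, 1, 2, -2, -4, 3; Σd² = 34
ρ = 1 − 6Σd² / [n(n²−1)] = 1 − 6×34 / (6×35) = 1 − 204/210 ≈ 0.029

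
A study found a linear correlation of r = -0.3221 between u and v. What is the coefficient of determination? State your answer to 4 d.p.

0.1037

r² = (-0.3221)² = 0.1037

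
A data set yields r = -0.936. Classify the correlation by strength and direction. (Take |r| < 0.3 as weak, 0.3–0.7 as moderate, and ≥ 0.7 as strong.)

r = -0.936 < 0 so the relationship is negative.
|r| = 0.936, which falls in the strong range.

strong negative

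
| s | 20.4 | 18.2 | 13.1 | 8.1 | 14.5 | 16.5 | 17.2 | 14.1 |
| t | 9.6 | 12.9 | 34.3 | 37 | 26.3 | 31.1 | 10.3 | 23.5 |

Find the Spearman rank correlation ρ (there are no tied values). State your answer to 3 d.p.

-0.881

Rank s: 8, 7, 2, 1, 4, 5, 6, 3
Rank t: 1, 3, 7, 8, 5, 6, 2, 4
d = rank(s) − rank(t): 7, 4, -5, -7, -1, -1, 4, -1; Σd² = 158
ρ = 1 − 6Σd² / [n(n²−1)] = 1 − 6×158 / (8×63) = 1 − 948/504 ≈ -0.881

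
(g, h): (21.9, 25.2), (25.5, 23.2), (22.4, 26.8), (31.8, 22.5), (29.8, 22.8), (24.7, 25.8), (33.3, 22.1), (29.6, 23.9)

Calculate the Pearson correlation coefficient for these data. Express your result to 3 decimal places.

-0.866

n = 8, Σg = 219, Σh = 192.3, Σg² = 6126.04, Σh² = 4642.87, Σgh = 5219.37
nΣgh − ΣgΣh = 41754.96 − 42113.7 = -358.74
nΣg² − (Σg)² = 49008.32 − 47961 = 1047.32; nΣh² − (Σh)² = 37142.96 − 36979.29 = 163.67
r = -358.74 / √(1047.32 × 163.67) = -358.74 / 414.0228 ≈ -0.866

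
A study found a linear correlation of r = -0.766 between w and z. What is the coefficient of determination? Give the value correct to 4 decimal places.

0.5868

r² = (-0.766)² = 0.5868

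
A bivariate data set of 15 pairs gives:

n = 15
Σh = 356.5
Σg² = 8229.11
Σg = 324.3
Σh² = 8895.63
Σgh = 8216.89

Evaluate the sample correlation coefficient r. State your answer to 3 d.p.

r = (nΣgh − ΣgΣh) / √[(nΣg² − (Σg)²)(nΣh² − (Σh)²)]
Numerator: 15×8216.89 − 324.3×356.5 = 7640.4
Denominator: √[(123436.65 − 105170.49)(133434.45 − 127092.25)] = √[18266.16 × 6342.2] = 10763.2542
r = 7640.4 / 10763.2542 ≈ 0.710

0.710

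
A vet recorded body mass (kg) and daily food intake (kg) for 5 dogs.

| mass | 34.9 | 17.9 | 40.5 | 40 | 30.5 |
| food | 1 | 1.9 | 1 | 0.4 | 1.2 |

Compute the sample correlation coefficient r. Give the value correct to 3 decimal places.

-0.911

n = 5, Σx = 163.8, Σy = 5.5, Σx² = 5708.92, Σy² = 7.21, Σxy = 162.01
nΣxy − ΣxΣy = 810.05 − 900.9 = -90.85
nΣx² − (Σx)² = 28544.6 − 26830.44 = 1714.16; nΣy² − (Σy)² = 36.05 − 30.25 = 5.8
r = -90.85 / √(1714.16 × 5.8) = -90.85 / 99.7102 ≈ -0.911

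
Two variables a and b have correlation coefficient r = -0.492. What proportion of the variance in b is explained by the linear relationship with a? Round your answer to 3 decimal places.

0.242

r² = (-0.492)² = 0.242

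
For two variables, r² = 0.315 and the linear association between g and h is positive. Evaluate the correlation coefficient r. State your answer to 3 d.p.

0.561

|r| = √0.315 = 0.561
The association is positive, so r = 0.561.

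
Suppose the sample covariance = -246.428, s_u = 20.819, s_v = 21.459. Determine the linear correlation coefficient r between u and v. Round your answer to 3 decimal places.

r = Cov(u,v) / (s_u · s_v) = -246.428 / (20.819 × 21.459)
  = -246.428 / 446.7549 ≈ -0.552

-0.552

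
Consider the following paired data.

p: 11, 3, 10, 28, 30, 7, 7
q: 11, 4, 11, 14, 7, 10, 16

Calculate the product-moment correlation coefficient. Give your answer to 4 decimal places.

n = 7, Σp = 96, Σq = 73, Σp² = 2012, Σq² = 859, Σpq = 1027
nΣpq − ΣpΣq = 7189 − 7008 = 181
nΣp² − (Σp)² = 14084 − 9216 = 4868; nΣq² − (Σq)² = 6013 − 5329 = 684
r = 181 / √(4868 × 684) = 181 / 1824.7498 ≈ 0.0992

0.0992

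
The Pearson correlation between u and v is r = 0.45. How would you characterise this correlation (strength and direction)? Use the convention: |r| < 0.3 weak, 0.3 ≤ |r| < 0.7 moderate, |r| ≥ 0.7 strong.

r = 0.45 > 0 so the relationship is positive.
|r| = 0.45, which falls in the moderate range.

moderate positive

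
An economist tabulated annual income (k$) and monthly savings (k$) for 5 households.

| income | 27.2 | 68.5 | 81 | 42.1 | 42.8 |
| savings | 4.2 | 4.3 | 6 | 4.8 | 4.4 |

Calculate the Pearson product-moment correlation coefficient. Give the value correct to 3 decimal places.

0.699

n = 5, Σx = 261.6, Σy = 23.7, Σx² = 15597.34, Σy² = 114.53, Σxy = 1285.19
nΣxy − ΣxΣy = 6425.95 − 6199.92 = 226.03
nΣx² − (Σx)² = 77986.7 − 68434.56 = 9552.14; nΣy² − (Σy)² = 572.65 − 561.69 = 10.96
r = 226.03 / √(9552.14 × 10.96) = 226.03 / 323.5606 ≈ 0.699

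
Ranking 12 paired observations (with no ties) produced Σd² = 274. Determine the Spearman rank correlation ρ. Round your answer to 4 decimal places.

0.0420

ρ = 1 − 6Σd² / [n(n²−1)] = 1 − 6×274 / (12×143)
  = 1 − 1644/1716 = 1 − 0.95804 ≈ 0.0420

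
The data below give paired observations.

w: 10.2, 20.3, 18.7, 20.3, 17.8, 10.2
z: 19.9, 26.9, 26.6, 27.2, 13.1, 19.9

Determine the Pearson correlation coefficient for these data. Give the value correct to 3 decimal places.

n = 6, Σw = 97.5, Σz = 133.6, Σw² = 1698.79, Σz² = 3134.64, Σwz = 2234.79
nΣwz − ΣwΣz = 13408.74 − 13026 = 382.74
nΣw² − (Σw)² = 10192.74 − 9506.25 = 686.49; nΣz² − (Σz)² = 18807.84 − 17848.96 = 958.88
r = 382.74 / √(686.49 × 958.88) = 382.74 / 811.3332 ≈ 0.472

0.472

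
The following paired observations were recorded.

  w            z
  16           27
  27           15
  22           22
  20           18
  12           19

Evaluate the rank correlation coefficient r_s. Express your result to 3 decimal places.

-0.500

Rank w: 2, 5, 4, 3, 1
Rank z: 5, 1, 4, 2, 3
d = rank(w) − rank(z): -3, 4, 0, 1, -2; Σd² = 30
ρ = 1 − 6Σd² / [n(n²−1)] = 1 − 6×30 / (5×24) = 1 − 180/120 ≈ -0.500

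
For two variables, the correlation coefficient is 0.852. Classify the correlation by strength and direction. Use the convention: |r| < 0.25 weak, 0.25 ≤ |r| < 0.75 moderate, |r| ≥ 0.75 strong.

strong positive

r = 0.852 > 0 so the relationship is positive.
|r| = 0.852, which falls in the strong range.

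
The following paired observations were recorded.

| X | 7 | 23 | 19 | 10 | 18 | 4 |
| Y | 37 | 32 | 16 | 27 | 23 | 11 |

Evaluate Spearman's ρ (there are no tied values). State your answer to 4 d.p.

Rank X: 2, 6, 5, 3, 4, 1
Rank Y: 6, 5, 2, 4, 3, 1
d = rank(X) − rank(Y): -4, 1, 3, -1, 1, 0; Σd² = 28
ρ = 1 − 6Σd² / [n(n²−1)] = 1 − 6×28 / (6×35) = 1 − 168/210 ≈ 0.2000

0.2000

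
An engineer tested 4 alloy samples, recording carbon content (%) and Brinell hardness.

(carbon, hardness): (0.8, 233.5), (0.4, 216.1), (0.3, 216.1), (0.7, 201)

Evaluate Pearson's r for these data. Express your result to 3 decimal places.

0.220

n = 4, Σx = 2.2, Σy = 866.7, Σx² = 1.38, Σy² = 188321.67, Σxy = 478.77
nΣxy − ΣxΣy = 1915.08 − 1906.74 = 8.34
nΣx² − (Σx)² = 5.52 − 4.84 = 0.68; nΣy² − (Σy)² = 753286.68 − 751168.89 = 2117.79
r = 8.34 / √(0.68 × 2117.79) = 8.34 / 37.9486 ≈ 0.220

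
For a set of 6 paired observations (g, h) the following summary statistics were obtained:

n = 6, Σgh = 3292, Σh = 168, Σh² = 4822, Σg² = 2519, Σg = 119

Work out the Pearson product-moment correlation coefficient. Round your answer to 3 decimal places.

r = (nΣgh − ΣgΣh) / √[(nΣg² − (Σg)²)(nΣh² − (Σh)²)]
Numerator: 6×3292 − 119×168 = -240
Denominator: √[(15114 − 14161)(28932 − 28224)] = √[953 × 708] = 821.4159
r = -240 / 821.4159 ≈ -0.292

-0.292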